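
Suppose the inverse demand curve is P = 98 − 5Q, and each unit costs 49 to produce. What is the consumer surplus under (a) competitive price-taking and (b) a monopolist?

Under competition P = MC = 49, so Q = (98 − 49)/5 = 9.8.
CS = ½·(98 − 49)·9.8 = 240.1.
The monopolist equates marginal revenue to marginal cost: 98 − 10Q = 49, so Q = 4.9. From demand, P = 73.5.
CS = ½·(98 − 73.5)·4.9 = 60.025.

Competition: CS = 240.1; Monopoly: CS = 60.025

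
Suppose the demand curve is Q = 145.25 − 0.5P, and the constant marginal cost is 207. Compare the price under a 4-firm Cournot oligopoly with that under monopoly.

Cournot: P = 223.7; Monopoly: P = 248.75

Inverting demand: P = 290.5 − 2Q.
Cournot with 4 identical firms: the symmetric best-response condition is 290.5 − 10q = 207. Each firm produces q = 8.35, total output Q = 33.4, price P = 223.7.
The monopolist equates marginal revenue to marginal cost: 290.5 − 4Q = 207, so Q = 20.875. From demand, P = 248.75.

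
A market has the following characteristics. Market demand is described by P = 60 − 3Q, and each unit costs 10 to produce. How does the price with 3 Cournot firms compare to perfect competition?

Cournot: P = 22.5; Competition: P = 10

With 3 symmetric Cournot firms, each firm's FOC gives 60 − 12q = 10, so q = 25/6, Q = 3·25/6 = 12.5, and P = 22.5.
Competitive firms price at marginal cost: P = 10, giving Q = 50/3.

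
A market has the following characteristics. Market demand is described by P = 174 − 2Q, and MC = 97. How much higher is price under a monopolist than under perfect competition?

Price rises by 38.5

Competitive firms price at marginal cost: P = 97, giving Q = 38.5.
A monopolist chooses Q where MR = MC. MR = 174 − 4Q; setting this equal to 97 gives Q = 19.25 and P = 135.5.
Change in price: 135.5 − 97 = 38.5.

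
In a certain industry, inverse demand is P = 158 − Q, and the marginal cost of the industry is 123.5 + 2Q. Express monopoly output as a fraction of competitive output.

The monopolist equates marginal revenue to marginal cost: 158 − 2Q = 123.5 + 2Q, so Q = 8.625. From demand, P = 149.375.
Under competition P = MC: 158 − Q = 123.5 + 2Q ⇒ Q = 11.5, P = 146.5.
Ratio Q_m/Q_c = 8.625/11.5 = 0.75.

Q_m/Q_c = 0.75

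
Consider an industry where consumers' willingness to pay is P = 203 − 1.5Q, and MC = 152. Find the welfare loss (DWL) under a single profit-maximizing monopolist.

Competitive firms price at marginal cost: P = 152, giving Q = 34.
A monopolist chooses Q where MR = MC. MR = 203 − 3Q; setting this equal to 152 gives Q = 17 and P = 177.5.
DWL is the triangle between Q = 17 and Q = 34: ½·(34 − 17)·(177.5 − 152) = 216.75.

DWL = 216.75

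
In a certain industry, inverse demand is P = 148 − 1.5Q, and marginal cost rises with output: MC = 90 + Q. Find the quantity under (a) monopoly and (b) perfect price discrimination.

The monopolist equates marginal revenue to marginal cost: 148 − 3Q = 90 + Q, so Q = 14.5. From demand, P = 126.25.
Under first-degree price discrimination the firm charges each unit its demand price and produces up to where P = MC, i.e. Q = 23.2. Consumer surplus is zero; producer surplus equals total surplus.

Monopoly: Q = 14.5; Perfect PD: Q = 23.2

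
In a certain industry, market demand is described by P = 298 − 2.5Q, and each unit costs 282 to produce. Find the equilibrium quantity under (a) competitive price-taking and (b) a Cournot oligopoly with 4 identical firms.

Competition: Q = 6.4; Cournot: Q = 5.12

Perfect competition: P = MC = 282, so 298 − 2.5Q = 282 and Q = 6.4.
With 4 symmetric Cournot firms, each firm's FOC gives 298 − 12.5q = 282, so q = 1.28, Q = 4·1.28 = 5.12, and P = 285.2.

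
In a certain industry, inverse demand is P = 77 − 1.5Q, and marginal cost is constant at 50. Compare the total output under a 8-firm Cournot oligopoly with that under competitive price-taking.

Cournot: Q = 16; Competition: Q = 18

In a 8-firm Cournot equilibrium, symmetry and the first-order condition give q = (77 − 50)/(13.5) = 2. So Q = 16 and P = 53.
Perfect competition: P = MC = 50, so 77 − 1.5Q = 50 and Q = 18.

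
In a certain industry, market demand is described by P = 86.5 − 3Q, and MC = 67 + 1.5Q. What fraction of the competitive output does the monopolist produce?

Q_m/Q_c = 0.6

A monopolist chooses Q where MR = MC. MR = 86.5 − 6Q; setting this equal to 67 + 1.5Q gives Q = 2.6 and P = 78.7.
Competitive equilibrium sets price equal to marginal cost: 86.5 − 3Q = 67 + 1.5Q, so Q = 13/3 and P = 73.5.
Ratio Q_m/Q_c = 2.6/(13/3) = 0.6.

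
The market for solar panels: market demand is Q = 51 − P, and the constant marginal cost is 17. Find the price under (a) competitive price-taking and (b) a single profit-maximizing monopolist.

Competition: P = 17; Monopoly: P = 34

Inverting demand: P = 51 − Q.
Competitive firms price at marginal cost: P = 17, giving Q = 34.
Monopoly sets MR = MC: 51 − 2Q = 17 ⇒ Q = 17, P = 51 − 17 = 34.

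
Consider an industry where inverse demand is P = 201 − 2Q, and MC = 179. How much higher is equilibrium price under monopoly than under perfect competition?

P rises by 11

Under competition P = MC = 179, so Q = (201 − 179)/2 = 11.
The monopolist equates marginal revenue to marginal cost: 201 − 4Q = 179, so Q = 5.5. From demand, P = 190.
Change in equilibrium price: 190 − 179 = 11.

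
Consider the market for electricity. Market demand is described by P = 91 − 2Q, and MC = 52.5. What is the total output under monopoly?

Q = 9.625

The monopolist equates marginal revenue to marginal cost: 91 − 4Q = 52.5, so Q = 9.625. From demand, P = 71.75.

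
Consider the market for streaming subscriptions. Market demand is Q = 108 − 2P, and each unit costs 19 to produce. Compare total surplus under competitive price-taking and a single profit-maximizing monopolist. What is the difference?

TS falls by 306.25

Inverting demand: P = 54 − 0.5Q.
Perfect competition: P = MC = 19, so 54 − 0.5Q = 19 and Q = 70.
CS = ½·(54 − 19)·70 = 1225; PS = (19 − 19)·70 = 0; TS = 1225.
A monopolist chooses Q where MR = MC. MR = 54 − Q; setting this equal to 19 gives Q = 35 and P = 36.5.
CS = ½·(54 − 36.5)·35 = 306.25; PS = (36.5 − 19)·35 = 612.5; TS = 918.75.
Change in total surplus: 918.75 − 1225 = −306.25.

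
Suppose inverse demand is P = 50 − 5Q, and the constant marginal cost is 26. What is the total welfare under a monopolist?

TS = 43.2

The monopolist equates marginal revenue to marginal cost: 50 − 10Q = 26, so Q = 2.4. From demand, P = 38.
CS = ½·(50 − 38)·2.4 = 14.4; PS = (38 − 26)·2.4 = 28.8; TS = 43.2.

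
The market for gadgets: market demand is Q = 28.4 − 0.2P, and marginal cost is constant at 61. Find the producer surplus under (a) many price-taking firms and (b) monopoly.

Inverting demand: P = 142 − 5Q.
Perfect competition: P = MC = 61, so 142 − 5Q = 61 and Q = 16.2.
PS = (61 − 61)·16.2 = 0.
The monopolist equates marginal revenue to marginal cost: 142 − 10Q = 61, so Q = 8.1. From demand, P = 101.5.
PS = (101.5 − 61)·8.1 = 328.05.

Competition: PS = 0; Monopoly: PS = 328.05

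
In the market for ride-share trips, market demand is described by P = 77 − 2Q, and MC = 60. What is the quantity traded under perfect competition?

Q = 8.5

Competitive firms price at marginal cost: P = 60, giving Q = 8.5.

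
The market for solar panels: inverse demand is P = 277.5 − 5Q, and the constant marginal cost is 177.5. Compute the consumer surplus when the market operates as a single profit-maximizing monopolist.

A monopolist chooses Q where MR = MC. MR = 277.5 − 10Q; setting this equal to 177.5 gives Q = 10 and P = 227.5.
CS = ½·(277.5 − 227.5)·10 = 250.

CS = 250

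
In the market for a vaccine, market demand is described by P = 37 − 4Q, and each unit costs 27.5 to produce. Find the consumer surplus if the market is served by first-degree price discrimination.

With perfect price discrimination, output is the efficient level Q = 2.375 (where demand meets MC), but every buyer pays their willingness to pay: CS = 0 and PS = total surplus.
CS = 0.

CS = 0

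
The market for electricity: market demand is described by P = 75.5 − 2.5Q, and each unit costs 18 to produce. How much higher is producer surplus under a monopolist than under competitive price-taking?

Perfect competition: P = MC = 18, so 75.5 − 2.5Q = 18 and Q = 23.
PS = (18 − 18)·23 = 0.
A monopolist chooses Q where MR = MC. MR = 75.5 − 5Q; setting this equal to 18 gives Q = 11.5 and P = 46.75.
PS = (46.75 − 18)·11.5 = 330.625.
Change in producer surplus: 330.625 − 0 = 330.625.

Producer surplus rises by 330.625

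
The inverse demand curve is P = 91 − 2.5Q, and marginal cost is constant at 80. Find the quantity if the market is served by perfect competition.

Q = 4.4

Perfect competition: P = MC = 80, so 91 − 2.5Q = 80 and Q = 4.4.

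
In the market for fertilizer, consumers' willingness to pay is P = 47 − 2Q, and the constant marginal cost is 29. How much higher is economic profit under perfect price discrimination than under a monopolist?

π rises by 40.5

The monopolist equates marginal revenue to marginal cost: 47 − 4Q = 29, so Q = 4.5. From demand, P = 38.
Profit = (38 − 29)·4.5 = 40.5.
A perfectly discriminating monopolist sells every unit with P(Q) ≥ MC(Q), so output equals the competitive quantity Q = 9. Each buyer pays their reservation price, so CS = 0 and the firm captures all surplus.
PS equals the full surplus area, 81. Profit = 81 = 81.
Change in economic profit: 81 − 40.5 = 40.5.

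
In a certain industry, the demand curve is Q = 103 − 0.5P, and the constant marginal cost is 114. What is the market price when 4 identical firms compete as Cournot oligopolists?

Inverting demand: P = 206 − 2Q.
In a 4-firm Cournot equilibrium, symmetry and the first-order condition give q = (206 − 114)/(10) = 9.2. So Q = 36.8 and P = 132.4.

P = 132.4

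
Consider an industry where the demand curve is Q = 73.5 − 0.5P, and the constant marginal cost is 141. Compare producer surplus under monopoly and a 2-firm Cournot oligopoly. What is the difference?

PS falls by 0.5

Inverting demand: P = 147 − 2Q.
The monopolist equates marginal revenue to marginal cost: 147 − 4Q = 141, so Q = 1.5. From demand, P = 144.
PS = (144 − 141)·1.5 = 4.5.
In a 2-firm Cournot equilibrium, symmetry and the first-order condition give q = (147 − 141)/(6) = 1. So Q = 2 and P = 143.
PS = (143 − 141)·2 = 4.
Change in producer surplus: 4 − 4.5 = −0.5.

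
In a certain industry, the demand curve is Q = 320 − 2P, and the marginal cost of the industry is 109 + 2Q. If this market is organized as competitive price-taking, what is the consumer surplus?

Inverting demand: P = 160 − 0.5Q.
Under competition P = MC: 160 − 0.5Q = 109 + 2Q ⇒ Q = 20.4, P = 149.8.
CS = ½·(160 − 149.8)·20.4 = 104.04.

CS = 104.04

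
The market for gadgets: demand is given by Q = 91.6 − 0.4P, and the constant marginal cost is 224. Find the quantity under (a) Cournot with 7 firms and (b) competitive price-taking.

Cournot: Q = 1.75; Competition: Q = 2

Inverting demand: P = 229 − 2.5Q.
With 7 symmetric Cournot firms, each firm's FOC gives 229 − 20q = 224, so q = 0.25, Q = 7·0.25 = 1.75, and P = 224.625.
Competitive firms price at marginal cost: P = 224, giving Q = 2.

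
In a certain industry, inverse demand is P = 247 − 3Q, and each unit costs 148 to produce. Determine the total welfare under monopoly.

TS = 1225.125

The monopolist equates marginal revenue to marginal cost: 247 − 6Q = 148, so Q = 16.5. From demand, P = 197.5.
CS = ½·(247 − 197.5)·16.5 = 408.375; PS = (197.5 − 148)·16.5 = 816.75; TS = 1225.125.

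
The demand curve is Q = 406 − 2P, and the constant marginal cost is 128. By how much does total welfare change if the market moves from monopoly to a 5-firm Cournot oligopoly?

Total welfare rises by 1250

Inverting demand: P = 203 − 0.5Q.
The monopolist equates marginal revenue to marginal cost: 203 − Q = 128, so Q = 75. From demand, P = 165.5.
CS = ½·(203 − 165.5)·75 = 1406.25; PS = (165.5 − 128)·75 = 2812.5; TS = 4218.75.
Cournot with 5 identical firms: the symmetric best-response condition is 203 − 3q = 128. Each firm produces q = 25, total output Q = 125, price P = 140.5.
CS = ½·(203 − 140.5)·125 = 3906.25; PS = (140.5 − 128)·125 = 1562.5; TS = 5468.75.
Change in total welfare: 5468.75 − 4218.75 = 1250.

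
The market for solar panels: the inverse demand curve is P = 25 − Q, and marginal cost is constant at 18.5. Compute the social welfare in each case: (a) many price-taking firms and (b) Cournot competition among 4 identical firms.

Competition: TS = 21.125; Cournot: TS = 20.28

Perfect competition: P = MC = 18.5, so 25 − Q = 18.5 and Q = 6.5.
CS = ½·(25 − 18.5)·6.5 = 21.125; PS = (18.5 − 18.5)·6.5 = 0; TS = 21.125.
In a 4-firm Cournot equilibrium, symmetry and the first-order condition give q = (25 − 18.5)/(5) = 1.3. So Q = 5.2 and P = 19.8.
CS = ½·(25 − 19.8)·5.2 = 13.52; PS = (19.8 − 18.5)·5.2 = 6.76; TS = 20.28.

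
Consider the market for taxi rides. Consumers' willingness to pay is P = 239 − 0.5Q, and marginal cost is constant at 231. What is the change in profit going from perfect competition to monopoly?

π rises by 32

Competitive firms price at marginal cost: P = 231, giving Q = 16.
Profit = (231 − 231)·16 = 0.
A monopolist chooses Q where MR = MC. MR = 239 − Q; setting this equal to 231 gives Q = 8 and P = 235.
Profit = (235 − 231)·8 = 32.
Change in profit: 32 − 0 = 32.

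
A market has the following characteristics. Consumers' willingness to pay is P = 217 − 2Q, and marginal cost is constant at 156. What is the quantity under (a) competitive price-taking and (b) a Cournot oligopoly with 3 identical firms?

Competitive firms price at marginal cost: P = 156, giving Q = 30.5.
Cournot with 3 identical firms: the symmetric best-response condition is 217 − 8q = 156. Each firm produces q = 7.625, total output Q = 22.875, price P = 171.25.

Competition: Q = 30.5; Cournot: Q = 22.875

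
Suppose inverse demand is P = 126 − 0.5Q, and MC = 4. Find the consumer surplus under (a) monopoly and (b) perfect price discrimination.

Monopoly: CS = 3721; Perfect PD: CS = 0

Monopoly sets MR = MC: 126 − Q = 4 ⇒ Q = 122, P = 126 − 0.5·122 = 65.
CS = ½·(126 − 65)·122 = 3721.
A perfectly discriminating monopolist sells every unit with P(Q) ≥ MC(Q), so output equals the competitive quantity Q = 244. Each buyer pays their reservation price, so CS = 0 and the firm captures all surplus.
CS = 0.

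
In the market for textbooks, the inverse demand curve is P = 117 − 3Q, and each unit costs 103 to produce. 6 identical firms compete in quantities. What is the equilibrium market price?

P = 105

In a 6-firm Cournot equilibrium, symmetry and the first-order condition give q = (117 − 103)/(21) = 2/3. So Q = 4 and P = 105.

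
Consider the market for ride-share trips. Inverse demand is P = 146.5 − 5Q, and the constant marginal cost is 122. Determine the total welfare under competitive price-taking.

Under competition P = MC = 122, so Q = (146.5 − 122)/5 = 4.9.
CS = ½·(146.5 − 122)·4.9 = 60.025; PS = (122 − 122)·4.9 = 0; TS = 60.025.

TS = 60.025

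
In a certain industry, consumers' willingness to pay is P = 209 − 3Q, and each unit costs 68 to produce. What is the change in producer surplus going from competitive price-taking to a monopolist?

Producer surplus rises by 1656.75

Perfect competition: P = MC = 68, so 209 − 3Q = 68 and Q = 47.
PS = (68 − 68)·47 = 0.
Monopoly sets MR = MC: 209 − 6Q = 68 ⇒ Q = 23.5, P = 209 − 3·23.5 = 138.5.
PS = (138.5 − 68)·23.5 = 1656.75.
Change in producer surplus: 1656.75 − 0 = 1656.75.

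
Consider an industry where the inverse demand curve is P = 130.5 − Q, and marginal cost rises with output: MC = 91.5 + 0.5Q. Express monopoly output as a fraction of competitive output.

Monopoly sets MR = MC: 130.5 − 2Q = 91.5 + 0.5Q ⇒ Q = 15.6, P = 130.5 − 15.6 = 114.9.
Under competition P = MC: 130.5 − Q = 91.5 + 0.5Q ⇒ Q = 26, P = 104.5.
Ratio Q_m/Q_c = 15.6/26 = 0.6.

Q_m/Q_c = 0.6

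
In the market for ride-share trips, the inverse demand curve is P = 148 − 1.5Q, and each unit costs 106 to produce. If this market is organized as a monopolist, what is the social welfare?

TS = 441

The monopolist equates marginal revenue to marginal cost: 148 − 3Q = 106, so Q = 14. From demand, P = 127.
CS = ½·(148 − 127)·14 = 147; PS = (127 − 106)·14 = 294; TS = 441.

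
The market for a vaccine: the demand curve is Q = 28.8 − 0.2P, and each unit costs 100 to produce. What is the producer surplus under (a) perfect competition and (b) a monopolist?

Competition: PS = 0; Monopoly: PS = 96.8

Inverting demand: P = 144 − 5Q.
Competitive firms price at marginal cost: P = 100, giving Q = 8.8.
PS = (100 − 100)·8.8 = 0.
Monopoly sets MR = MC: 144 − 10Q = 100 ⇒ Q = 4.4, P = 144 − 5·4.4 = 122.
PS = (122 − 100)·4.4 = 96.8.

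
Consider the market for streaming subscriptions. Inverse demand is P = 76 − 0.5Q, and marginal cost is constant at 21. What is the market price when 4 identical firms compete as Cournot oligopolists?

P = 32

In a 4-firm Cournot equilibrium, symmetry and the first-order condition give q = (76 − 21)/(2.5) = 22. So Q = 88 and P = 32.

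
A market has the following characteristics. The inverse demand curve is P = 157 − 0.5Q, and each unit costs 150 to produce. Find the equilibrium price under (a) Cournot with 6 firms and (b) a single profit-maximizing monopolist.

Cournot with 6 identical firms: the symmetric best-response condition is 157 − 3.5q = 150. Each firm produces q = 2, total output Q = 12, price P = 151.
A monopolist chooses Q where MR = MC. MR = 157 − Q; setting this equal to 150 gives Q = 7 and P = 153.5.

Cournot: P = 151; Monopoly: P = 153.5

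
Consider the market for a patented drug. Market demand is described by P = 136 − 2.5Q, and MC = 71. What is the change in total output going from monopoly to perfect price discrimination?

Monopoly sets MR = MC: 136 − 5Q = 71 ⇒ Q = 13, P = 136 − 2.5·13 = 103.5.
Under first-degree price discrimination the firm charges each unit its demand price and produces up to where P = MC, i.e. Q = 26. Consumer surplus is zero; producer surplus equals total surplus.
Change in total output: 26 − 13 = 13.

Total output rises by 13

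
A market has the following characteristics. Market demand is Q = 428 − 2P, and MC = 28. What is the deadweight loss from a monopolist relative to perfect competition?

Inverting demand: P = 214 − 0.5Q.
Perfect competition: P = MC = 28, so 214 − 0.5Q = 28 and Q = 372.
A monopolist chooses Q where MR = MC. MR = 214 − Q; setting this equal to 28 gives Q = 186 and P = 121.
DWL is the triangle between Q = 186 and Q = 372: ½·(372 − 186)·(121 − 28) = 8649.

DWL = 8649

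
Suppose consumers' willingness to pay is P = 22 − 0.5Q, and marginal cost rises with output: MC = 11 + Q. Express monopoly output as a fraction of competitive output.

Q_m/Q_c = 0.75

The monopolist equates marginal revenue to marginal cost: 22 − Q = 11 + Q, so Q = 5.5. From demand, P = 19.25.
Competitive equilibrium sets price equal to marginal cost: 22 − 0.5Q = 11 + Q, so Q = 22/3 and P = 55/3.
Ratio Q_m/Q_c = 5.5/(22/3) = 0.75.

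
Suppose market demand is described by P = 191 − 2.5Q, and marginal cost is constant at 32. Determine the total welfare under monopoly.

A monopolist chooses Q where MR = MC. MR = 191 − 5Q; setting this equal to 32 gives Q = 31.8 and P = 111.5.
CS = ½·(191 − 111.5)·31.8 = 1264.05; PS = (111.5 − 32)·31.8 = 2528.1; TS = 3792.15.

TS = 3792.15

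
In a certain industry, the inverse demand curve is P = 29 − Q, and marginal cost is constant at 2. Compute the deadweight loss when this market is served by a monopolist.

Competitive firms price at marginal cost: P = 2, giving Q = 27.
A monopolist chooses Q where MR = MC. MR = 29 − 2Q; setting this equal to 2 gives Q = 13.5 and P = 15.5.
DWL is the triangle between Q = 13.5 and Q = 27: ½·(27 − 13.5)·(15.5 − 2) = 91.125.

DWL = 91.125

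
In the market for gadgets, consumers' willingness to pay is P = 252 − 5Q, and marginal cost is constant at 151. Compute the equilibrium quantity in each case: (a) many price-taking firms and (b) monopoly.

Competition: Q = 20.2; Monopoly: Q = 10.1

Competitive firms price at marginal cost: P = 151, giving Q = 20.2.
A monopolist chooses Q where MR = MC. MR = 252 − 10Q; setting this equal to 151 gives Q = 10.1 and P = 201.5.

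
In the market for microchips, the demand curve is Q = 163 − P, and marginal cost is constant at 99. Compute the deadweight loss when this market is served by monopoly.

DWL = 512

Inverting demand: P = 163 − Q.
Under competition P = MC = 99, so Q = (163 − 99)/1 = 64.
The monopolist equates marginal revenue to marginal cost: 163 − 2Q = 99, so Q = 32. From demand, P = 131.
DWL is the triangle between Q = 32 and Q = 64: ½·(64 − 32)·(131 − 99) = 512.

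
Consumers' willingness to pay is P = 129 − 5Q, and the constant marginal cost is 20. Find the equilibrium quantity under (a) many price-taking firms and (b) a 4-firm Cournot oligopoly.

Under competition P = MC = 20, so Q = (129 − 20)/5 = 21.8.
In a 4-firm Cournot equilibrium, symmetry and the first-order condition give q = (129 − 20)/(25) = 4.36. So Q = 17.44 and P = 41.8.

Competition: Q = 21.8; Cournot: Q = 17.44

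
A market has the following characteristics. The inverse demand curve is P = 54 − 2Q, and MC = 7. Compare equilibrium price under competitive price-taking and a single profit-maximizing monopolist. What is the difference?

Under competition P = MC = 7, so Q = (54 − 7)/2 = 23.5.
The monopolist equates marginal revenue to marginal cost: 54 − 4Q = 7, so Q = 11.75. From demand, P = 30.5.
Change in equilibrium price: 30.5 − 7 = 23.5.

Equilibrium price rises by 23.5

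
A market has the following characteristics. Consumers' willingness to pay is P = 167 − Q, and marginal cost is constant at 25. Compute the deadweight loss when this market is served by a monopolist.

DWL = 2520.5

Competitive firms price at marginal cost: P = 25, giving Q = 142.
A monopolist chooses Q where MR = MC. MR = 167 − 2Q; setting this equal to 25 gives Q = 71 and P = 96.
DWL is the triangle between Q = 71 and Q = 142: ½·(142 − 71)·(96 − 25) = 2520.5.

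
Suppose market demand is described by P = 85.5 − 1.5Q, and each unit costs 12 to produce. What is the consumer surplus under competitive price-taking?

CS = 1800.75

Under competition P = MC = 12, so Q = (85.5 − 12)/1.5 = 49.
CS = ½·(85.5 − 12)·49 = 1800.75.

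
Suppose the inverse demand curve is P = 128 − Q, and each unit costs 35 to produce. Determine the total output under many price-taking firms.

Competitive firms price at marginal cost: P = 35, giving Q = 93.

Q = 93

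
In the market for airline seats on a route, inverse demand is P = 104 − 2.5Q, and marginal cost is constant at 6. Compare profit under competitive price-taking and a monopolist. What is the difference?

Profit rises by 960.4

Under competition P = MC = 6, so Q = (104 − 6)/2.5 = 39.2.
Profit = (6 − 6)·39.2 = 0.
A monopolist chooses Q where MR = MC. MR = 104 − 5Q; setting this equal to 6 gives Q = 19.6 and P = 55.
Profit = (55 − 6)·19.6 = 960.4.
Change in profit: 960.4 − 0 = 960.4.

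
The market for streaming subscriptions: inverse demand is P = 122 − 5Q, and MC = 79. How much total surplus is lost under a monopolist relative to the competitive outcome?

DWL = 46.225

Under competition P = MC = 79, so Q = (122 − 79)/5 = 8.6.
The monopolist equates marginal revenue to marginal cost: 122 − 10Q = 79, so Q = 4.3. From demand, P = 100.5.
DWL is the triangle between Q = 4.3 and Q = 8.6: ½·(8.6 − 4.3)·(100.5 − 79) = 46.225.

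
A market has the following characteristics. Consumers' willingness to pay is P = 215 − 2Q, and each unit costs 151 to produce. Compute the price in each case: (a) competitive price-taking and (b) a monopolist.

Competition: P = 151; Monopoly: P = 183

Competitive firms price at marginal cost: P = 151, giving Q = 32.
The monopolist equates marginal revenue to marginal cost: 215 − 4Q = 151, so Q = 16. From demand, P = 183.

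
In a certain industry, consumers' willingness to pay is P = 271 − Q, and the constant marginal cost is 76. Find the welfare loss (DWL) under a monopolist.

Perfect competition: P = MC = 76, so 271 − Q = 76 and Q = 195.
Monopoly sets MR = MC: 271 − 2Q = 76 ⇒ Q = 97.5, P = 271 − 97.5 = 173.5.
DWL is the triangle between Q = 97.5 and Q = 195: ½·(195 − 97.5)·(173.5 − 76) = 4753.125.

DWL = 4753.125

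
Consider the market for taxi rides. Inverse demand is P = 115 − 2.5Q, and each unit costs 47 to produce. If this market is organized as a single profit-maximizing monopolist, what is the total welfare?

TS = 693.6

Monopoly sets MR = MC: 115 − 5Q = 47 ⇒ Q = 13.6, P = 115 − 2.5·13.6 = 81.
CS = ½·(115 − 81)·13.6 = 231.2; PS = (81 − 47)·13.6 = 462.4; TS = 693.6.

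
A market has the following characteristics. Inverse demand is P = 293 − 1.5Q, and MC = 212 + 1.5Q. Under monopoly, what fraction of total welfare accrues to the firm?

A monopolist chooses Q where MR = MC. MR = 293 − 3Q; setting this equal to 212 + 1.5Q gives Q = 18 and P = 266.
CS = ½·(293 − 266)·18 = 243.
PS = P·Q − VC(Q) = 266·18 − (212·18 + ½·1.5·18²) = 729.
Share captured = PS/TS = 729/972 = 0.75.

PS/TS = 0.75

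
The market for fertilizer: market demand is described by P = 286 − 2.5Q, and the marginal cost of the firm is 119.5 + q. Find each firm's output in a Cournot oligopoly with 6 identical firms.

In a 6-firm Cournot equilibrium, symmetry and the first-order condition give q = (286 − 119.5)/(18.5) = 9. So Q = 54 and P = 151.

q_i = 9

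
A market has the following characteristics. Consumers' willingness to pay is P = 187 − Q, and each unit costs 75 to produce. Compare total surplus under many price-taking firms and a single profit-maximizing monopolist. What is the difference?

Total surplus falls by 1568

Perfect competition: P = MC = 75, so 187 − Q = 75 and Q = 112.
CS = ½·(187 − 75)·112 = 6272; PS = (75 − 75)·112 = 0; TS = 6272.
Monopoly sets MR = MC: 187 − 2Q = 75 ⇒ Q = 56, P = 187 − 56 = 131.
CS = ½·(187 − 131)·56 = 1568; PS = (131 − 75)·56 = 3136; TS = 4704.
Change in total surplus: 4704 − 6272 = −1568.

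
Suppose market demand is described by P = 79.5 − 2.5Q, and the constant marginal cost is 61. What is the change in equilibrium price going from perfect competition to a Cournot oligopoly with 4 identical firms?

Equilibrium price rises by 3.7

Perfect competition: P = MC = 61, so 79.5 − 2.5Q = 61 and Q = 7.4.
In a 4-firm Cournot equilibrium, symmetry and the first-order condition give q = (79.5 − 61)/(12.5) = 1.48. So Q = 5.92 and P = 64.7.
Change in equilibrium price: 64.7 − 61 = 3.7.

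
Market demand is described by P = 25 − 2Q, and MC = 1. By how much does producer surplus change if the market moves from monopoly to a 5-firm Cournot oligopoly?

Producer surplus falls by 32

Monopoly sets MR = MC: 25 − 4Q = 1 ⇒ Q = 6, P = 25 − 2·6 = 13.
PS = (13 − 1)·6 = 72.
With 5 symmetric Cournot firms, each firm's FOC gives 25 − 12q = 1, so q = 2, Q = 5·2 = 10, and P = 5.
PS = (5 − 1)·10 = 40.
Change in producer surplus: 40 − 72 = −32.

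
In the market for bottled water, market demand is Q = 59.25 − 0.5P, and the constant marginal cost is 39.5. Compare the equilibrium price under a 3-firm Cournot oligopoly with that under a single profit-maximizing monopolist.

Cournot: P = 59.25; Monopoly: P = 79

Inverting demand: P = 118.5 − 2Q.
In a 3-firm Cournot equilibrium, symmetry and the first-order condition give q = (118.5 − 39.5)/(8) = 9.875. So Q = 29.625 and P = 59.25.
The monopolist equates marginal revenue to marginal cost: 118.5 − 4Q = 39.5, so Q = 19.75. From demand, P = 79.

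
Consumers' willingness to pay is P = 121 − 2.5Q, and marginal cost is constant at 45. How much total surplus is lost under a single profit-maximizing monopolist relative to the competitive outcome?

Perfect competition: P = MC = 45, so 121 − 2.5Q = 45 and Q = 30.4.
The monopolist equates marginal revenue to marginal cost: 121 − 5Q = 45, so Q = 15.2. From demand, P = 83.
DWL is the triangle between Q = 15.2 and Q = 30.4: ½·(30.4 − 15.2)·(83 − 45) = 288.8.

DWL = 288.8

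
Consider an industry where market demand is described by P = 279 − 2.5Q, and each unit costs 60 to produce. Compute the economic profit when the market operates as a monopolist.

The monopolist equates marginal revenue to marginal cost: 279 − 5Q = 60, so Q = 43.8. From demand, P = 169.5.
Profit = (169.5 − 60)·43.8 = 4796.1.

Profit = 4796.1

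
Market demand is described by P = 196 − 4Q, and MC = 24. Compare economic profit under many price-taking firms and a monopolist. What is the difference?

π rises by 1849

Under competition P = MC = 24, so Q = (196 − 24)/4 = 43.
Profit = (24 − 24)·43 = 0.
A monopolist chooses Q where MR = MC. MR = 196 − 8Q; setting this equal to 24 gives Q = 21.5 and P = 110.
Profit = (110 − 24)·21.5 = 1849.
Change in economic profit: 1849 − 0 = 1849.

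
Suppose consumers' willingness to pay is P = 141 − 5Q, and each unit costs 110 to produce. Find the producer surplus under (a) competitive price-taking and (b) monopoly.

Perfect competition: P = MC = 110, so 141 − 5Q = 110 and Q = 6.2.
PS = (110 − 110)·6.2 = 0.
A monopolist chooses Q where MR = MC. MR = 141 − 10Q; setting this equal to 110 gives Q = 3.1 and P = 125.5.
PS = (125.5 − 110)·3.1 = 48.05.

Competition: PS = 0; Monopoly: PS = 48.05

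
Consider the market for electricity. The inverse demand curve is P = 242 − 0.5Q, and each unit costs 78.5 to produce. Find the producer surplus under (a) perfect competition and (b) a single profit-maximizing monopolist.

Competition: PS = 0; Monopoly: PS = 13366.125

Competitive firms price at marginal cost: P = 78.5, giving Q = 327.
PS = (78.5 − 78.5)·327 = 0.
Monopoly sets MR = MC: 242 − Q = 78.5 ⇒ Q = 163.5, P = 242 − 0.5·163.5 = 160.25.
PS = (160.25 − 78.5)·163.5 = 13366.125.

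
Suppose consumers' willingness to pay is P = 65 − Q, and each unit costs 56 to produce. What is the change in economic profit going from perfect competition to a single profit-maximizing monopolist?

π rises by 20.25

Competitive firms price at marginal cost: P = 56, giving Q = 9.
Profit = (56 − 56)·9 = 0.
Monopoly sets MR = MC: 65 − 2Q = 56 ⇒ Q = 4.5, P = 65 − 4.5 = 60.5.
Profit = (60.5 − 56)·4.5 = 20.25.
Change in economic profit: 20.25 − 0 = 20.25.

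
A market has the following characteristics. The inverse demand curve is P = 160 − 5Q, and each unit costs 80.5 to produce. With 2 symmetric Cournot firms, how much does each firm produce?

With 2 symmetric Cournot firms, each firm's FOC gives 160 − 15q = 80.5, so q = 5.3, Q = 2·5.3 = 10.6, and P = 107.

q_i = 5.3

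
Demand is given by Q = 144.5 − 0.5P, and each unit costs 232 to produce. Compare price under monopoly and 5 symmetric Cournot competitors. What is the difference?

Price falls by 19

Inverting demand: P = 289 − 2Q.
Monopoly sets MR = MC: 289 − 4Q = 232 ⇒ Q = 14.25, P = 289 − 2·14.25 = 260.5.
With 5 symmetric Cournot firms, each firm's FOC gives 289 − 12q = 232, so q = 4.75, Q = 5·4.75 = 23.75, and P = 241.5.
Change in price: 241.5 − 260.5 = −19.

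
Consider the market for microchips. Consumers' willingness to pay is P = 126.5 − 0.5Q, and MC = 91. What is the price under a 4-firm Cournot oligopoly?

Cournot with 4 identical firms: the symmetric best-response condition is 126.5 − 2.5q = 91. Each firm produces q = 14.2, total output Q = 56.8, price P = 98.1.

P = 98.1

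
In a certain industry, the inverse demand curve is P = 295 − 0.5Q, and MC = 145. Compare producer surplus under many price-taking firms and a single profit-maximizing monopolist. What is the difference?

PS rises by 11250

Under competition P = MC = 145, so Q = (295 − 145)/0.5 = 300.
PS = (145 − 145)·300 = 0.
Monopoly sets MR = MC: 295 − Q = 145 ⇒ Q = 150, P = 295 − 0.5·150 = 220.
PS = (220 − 145)·150 = 11250.
Change in producer surplus: 11250 − 0 = 11250.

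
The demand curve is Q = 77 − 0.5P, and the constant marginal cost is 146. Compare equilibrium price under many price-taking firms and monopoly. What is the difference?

Equilibrium price rises by 4

Inverting demand: P = 154 − 2Q.
Competitive firms price at marginal cost: P = 146, giving Q = 4.
Monopoly sets MR = MC: 154 − 4Q = 146 ⇒ Q = 2, P = 154 − 2·2 = 150.
Change in equilibrium price: 150 − 146 = 4.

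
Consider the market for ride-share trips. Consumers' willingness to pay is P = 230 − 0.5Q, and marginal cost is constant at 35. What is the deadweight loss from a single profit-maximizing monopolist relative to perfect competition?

Perfect competition: P = MC = 35, so 230 − 0.5Q = 35 and Q = 390.
The monopolist equates marginal revenue to marginal cost: 230 − Q = 35, so Q = 195. From demand, P = 132.5.
DWL is the triangle between Q = 195 and Q = 390: ½·(390 − 195)·(132.5 − 35) = 9506.25.

DWL = 9506.25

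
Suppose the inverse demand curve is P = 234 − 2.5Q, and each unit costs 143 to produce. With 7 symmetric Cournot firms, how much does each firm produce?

Cournot with 7 identical firms: the symmetric best-response condition is 234 − 20q = 143. Each firm produces q = 4.55, total output Q = 31.85, price P = 154.375.

q_i = 4.55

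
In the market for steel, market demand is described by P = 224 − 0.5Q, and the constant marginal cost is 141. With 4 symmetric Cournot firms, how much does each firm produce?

Cournot with 4 identical firms: the symmetric best-response condition is 224 − 2.5q = 141. Each firm produces q = 33.2, total output Q = 132.8, price P = 157.6.

q_i = 33.2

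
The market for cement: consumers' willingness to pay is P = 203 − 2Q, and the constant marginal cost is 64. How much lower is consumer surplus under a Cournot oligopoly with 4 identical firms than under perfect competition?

Competitive firms price at marginal cost: P = 64, giving Q = 69.5.
CS = ½·(203 − 64)·69.5 = 4830.25.
In a 4-firm Cournot equilibrium, symmetry and the first-order condition give q = (203 − 64)/(10) = 13.9. So Q = 55.6 and P = 91.8.
CS = ½·(203 − 91.8)·55.6 = 3091.36.
Change in consumer surplus: 3091.36 − 4830.25 = −1738.89.

CS falls by 1738.89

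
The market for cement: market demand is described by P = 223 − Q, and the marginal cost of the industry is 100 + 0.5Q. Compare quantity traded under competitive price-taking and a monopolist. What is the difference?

Q falls by 32.8

Under competition P = MC: 223 − Q = 100 + 0.5Q ⇒ Q = 82, P = 141.
The monopolist equates marginal revenue to marginal cost: 223 − 2Q = 100 + 0.5Q, so Q = 49.2. From demand, P = 173.8.
Change in quantity traded: 49.2 − 82 = −32.8.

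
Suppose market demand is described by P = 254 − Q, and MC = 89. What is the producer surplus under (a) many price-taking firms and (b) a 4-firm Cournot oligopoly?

Competition: PS = 0; Cournot: PS = 4356

Competitive firms price at marginal cost: P = 89, giving Q = 165.
PS = (89 − 89)·165 = 0.
Cournot with 4 identical firms: the symmetric best-response condition is 254 − 5q = 89. Each firm produces q = 33, total output Q = 132, price P = 122.
PS = (122 − 89)·132 = 4356.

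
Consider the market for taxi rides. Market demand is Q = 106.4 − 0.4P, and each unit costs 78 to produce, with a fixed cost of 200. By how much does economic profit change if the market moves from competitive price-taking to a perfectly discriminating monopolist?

Economic profit rises by 7068.8

Inverting demand: P = 266 − 2.5Q.
Under competition P = MC = 78, so Q = (266 − 78)/2.5 = 75.2.
Profit = (78 − 78)·75.2 − 200 = −200.
With perfect price discrimination, output is the efficient level Q = 75.2 (where demand meets MC), but every buyer pays their willingness to pay: CS = 0 and PS = total surplus.
PS equals the full surplus area, 7068.8. Profit = 7068.8 − 200 = 6868.8.
Change in economic profit: 6868.8 − −200 = 7068.8.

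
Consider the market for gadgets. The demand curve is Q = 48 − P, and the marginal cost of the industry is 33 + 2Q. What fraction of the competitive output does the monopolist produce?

Inverting demand: P = 48 − Q.
The monopolist equates marginal revenue to marginal cost: 48 − 2Q = 33 + 2Q, so Q = 3.75. From demand, P = 44.25.
Under competition P = MC: 48 − Q = 33 + 2Q ⇒ Q = 5, P = 43.
Ratio Q_m/Q_c = 3.75/5 = 0.75.

Q_m/Q_c = 0.75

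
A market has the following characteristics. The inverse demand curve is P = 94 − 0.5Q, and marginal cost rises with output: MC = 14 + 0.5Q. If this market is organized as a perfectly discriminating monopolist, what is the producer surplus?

PS = 3200

A perfectly discriminating monopolist sells every unit with P(Q) ≥ MC(Q), so output equals the competitive quantity Q = 80. Each buyer pays their reservation price, so CS = 0 and the firm captures all surplus.
PS = ½·(94 − 14)·80 = 3200.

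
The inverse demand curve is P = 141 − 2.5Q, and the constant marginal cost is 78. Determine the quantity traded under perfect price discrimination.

Q = 25.2

A perfectly discriminating monopolist sells every unit with P(Q) ≥ MC(Q), so output equals the competitive quantity Q = 25.2. Each buyer pays their reservation price, so CS = 0 and the firm captures all surplus.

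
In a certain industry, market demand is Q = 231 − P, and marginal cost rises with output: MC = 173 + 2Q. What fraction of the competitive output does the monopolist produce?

Inverting demand: P = 231 − Q.
A monopolist chooses Q where MR = MC. MR = 231 − 2Q; setting this equal to 173 + 2Q gives Q = 14.5 and P = 216.5.
Under competition P = MC: 231 − Q = 173 + 2Q ⇒ Q = 58/3, P = 635/3.
Ratio Q_m/Q_c = 14.5/(58/3) = 0.75.

Q_m/Q_c = 0.75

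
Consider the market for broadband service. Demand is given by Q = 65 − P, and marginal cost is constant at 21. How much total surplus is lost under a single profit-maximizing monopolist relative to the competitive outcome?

DWL = 242

Inverting demand: P = 65 − Q.
Perfect competition: P = MC = 21, so 65 − Q = 21 and Q = 44.
A monopolist chooses Q where MR = MC. MR = 65 − 2Q; setting this equal to 21 gives Q = 22 and P = 43.
DWL is the triangle between Q = 22 and Q = 44: ½·(44 − 22)·(43 − 21) = 242.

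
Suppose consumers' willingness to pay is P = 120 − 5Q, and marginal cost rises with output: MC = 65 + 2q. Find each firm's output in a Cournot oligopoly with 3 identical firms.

q_i = 2.5

In a 3-firm Cournot equilibrium, symmetry and the first-order condition give q = (120 − 65)/(22) = 2.5. So Q = 7.5 and P = 82.5.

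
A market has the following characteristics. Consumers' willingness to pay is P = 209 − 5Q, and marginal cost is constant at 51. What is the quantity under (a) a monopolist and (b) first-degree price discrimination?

Monopoly sets MR = MC: 209 − 10Q = 51 ⇒ Q = 15.8, P = 209 − 5·15.8 = 130.
Under first-degree price discrimination the firm charges each unit its demand price and produces up to where P = MC, i.e. Q = 31.6. Consumer surplus is zero; producer surplus equals total surplus.

Monopoly: Q = 15.8; Perfect PD: Q = 31.6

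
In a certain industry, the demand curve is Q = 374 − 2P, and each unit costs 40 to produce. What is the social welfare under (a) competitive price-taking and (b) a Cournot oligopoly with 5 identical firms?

Competition: TS = 21609; Cournot: TS = 21008.75

Inverting demand: P = 187 − 0.5Q.
Perfect competition: P = MC = 40, so 187 − 0.5Q = 40 and Q = 294.
CS = ½·(187 − 40)·294 = 21609; PS = (40 − 40)·294 = 0; TS = 21609.
Cournot with 5 identical firms: the symmetric best-response condition is 187 − 3q = 40. Each firm produces q = 49, total output Q = 245, price P = 64.5.
CS = ½·(187 − 64.5)·245 = 15006.25; PS = (64.5 − 40)·245 = 6002.5; TS = 21008.75.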